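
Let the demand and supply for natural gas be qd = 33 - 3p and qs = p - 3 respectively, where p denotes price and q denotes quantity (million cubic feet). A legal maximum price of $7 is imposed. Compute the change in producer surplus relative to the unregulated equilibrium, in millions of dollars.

In a free market, 33 - 3p = p - 3 gives the equilibrium p* = 9, q* = 6.
Since 7 < 9, the ceiling is binding.
At p = 7: qd = 33 - 3·7 = 12 and qs = 7 - 3 = 4.
Producer surplus without the control is ½ · (9 - 3) · 6 = 18.
With the ceiling, producers sell 4 units at 7, so PS = ½ · (7 - 3) · 4 = 8.
Change in producer surplus = 8 - 18 = -10.

-10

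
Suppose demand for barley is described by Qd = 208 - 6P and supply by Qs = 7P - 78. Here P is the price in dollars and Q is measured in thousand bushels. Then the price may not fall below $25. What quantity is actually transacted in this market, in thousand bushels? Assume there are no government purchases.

58

Without the control the market clears where 208 - 6P = 7P - 78, i.e. P* = 22 and Q* = 76.
Since 25 > 22, the floor is binding.
At P = 25: Qd = 208 - 6·25 = 58 and Qs = 7·25 - 78 = 97.
The quantity actually transacted is the short side, demand: 58.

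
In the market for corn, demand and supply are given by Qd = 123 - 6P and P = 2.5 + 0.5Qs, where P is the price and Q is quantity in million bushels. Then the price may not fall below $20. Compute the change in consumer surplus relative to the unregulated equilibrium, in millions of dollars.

Rearranging supply gives Qs = 2P - 5. In a free market, 123 - 6P = 2P - 5 gives the equilibrium P* = 16, Q* = 27.
Because the floor (20) lies above the market-clearing price, it is binding.
At P = 20: Qd = 123 - 6·20 = 3 and Qs = 2·20 - 5 = 35.
Consumer surplus without the control is ½ · (20.5 - 16) · 27 = 60.75.
With the floor, consumers buy 3 units at 20, so CS = ½ · (20.5 - 20) · 3 = 0.75.
Change in consumer surplus = 0.75 - 60.75 = -60.

-60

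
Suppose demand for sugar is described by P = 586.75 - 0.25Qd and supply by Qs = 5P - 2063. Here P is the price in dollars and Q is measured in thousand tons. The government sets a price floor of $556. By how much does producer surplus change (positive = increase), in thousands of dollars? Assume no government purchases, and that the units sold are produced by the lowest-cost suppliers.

1148.4

Rearranging demand gives Qd = 2347 - 4P. In a free market, 2347 - 4P = 5P - 2063 gives the equilibrium P* = 490, Q* = 387.
The floor of 556 is above the equilibrium price 490, so it binds.
At P = 556: Qd = 2347 - 4·556 = 123 and Qs = 5·556 - 2063 = 717.
Producer surplus without the control is ½ · (490 - 412.6) · 387 = 14976.9.
With the floor, 123 units are sold at 556. The supply price at Q = 123 is 437.2, so PS = ½ · [(556 - 412.6) + (556 - 437.2)] · 123 = 16125.3.
Change in producer surplus = 16125.3 - 14976.9 = 1148.4.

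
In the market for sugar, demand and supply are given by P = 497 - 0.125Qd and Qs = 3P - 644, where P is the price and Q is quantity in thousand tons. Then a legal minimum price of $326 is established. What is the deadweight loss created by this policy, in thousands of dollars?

0

Rearranging demand gives Qd = 3976 - 8P. Equilibrium: 3976 - 8P = 3P - 644, so 4620 = 11P and P* = 420, Q* = 616.
The floor of 326 is below the equilibrium price 420, so it is not binding; the market clears at P* = 420, Q* = 616.
Since the control does not bind, no trades are prevented and deadweight loss is zero.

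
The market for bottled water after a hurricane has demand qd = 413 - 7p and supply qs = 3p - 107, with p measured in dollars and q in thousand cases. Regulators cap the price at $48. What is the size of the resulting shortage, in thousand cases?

40

Without the control the market clears where 413 - 7p = 3p - 107, i.e. p* = 52 and q* = 49.
Because the ceiling (48) lies below the market-clearing price, it is binding.
At p = 48: qd = 413 - 7·48 = 77 and qs = 3·48 - 107 = 37.
Shortage = qd - qs = 77 - 37 = 40.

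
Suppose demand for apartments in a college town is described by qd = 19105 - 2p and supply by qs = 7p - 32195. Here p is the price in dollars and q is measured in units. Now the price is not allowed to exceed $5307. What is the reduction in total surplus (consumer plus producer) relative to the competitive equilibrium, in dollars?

2432571.75

In a free market, 19105 - 2p = 7p - 32195 gives the equilibrium p* = 5700, q* = 7705.
Since 5307 < 5700, the ceiling is binding.
At p = 5307: qd = 19105 - 2·5307 = 8491 and qs = 7·5307 - 32195 = 4954.
Quantity traded falls to 4954. At q = 4954 the demand price is (19105 - 4954)/2 = 7075.5 and the supply price is (32195 + 4954)/7 = 5307.
Deadweight loss = ½ · (7075.5 - 5307) · (7705 - 4954) = ½ · 1768.5 · 2751 = 2432571.75.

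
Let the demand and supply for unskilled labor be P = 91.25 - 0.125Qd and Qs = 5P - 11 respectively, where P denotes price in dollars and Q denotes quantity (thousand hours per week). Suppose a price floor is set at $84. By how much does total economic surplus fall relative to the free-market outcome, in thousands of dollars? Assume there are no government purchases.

Rearranging demand gives Qd = 730 - 8P. Without the control the market clears where 730 - 8P = 5P - 11, i.e. P* = 57 and Q* = 274.
Because the floor (84) lies above the market-clearing price, it is binding.
At P = 84: Qd = 730 - 8·84 = 58 and Qs = 5·84 - 11 = 409.
Quantity traded falls to 58. At Q = 58 the demand price is (730 - 58)/8 = 84 and the supply price is (11 + 58)/5 = 13.8.
Deadweight loss = ½ · (84 - 13.8) · (274 - 58) = ½ · 70.2 · 216 = 7581.6.

7581.6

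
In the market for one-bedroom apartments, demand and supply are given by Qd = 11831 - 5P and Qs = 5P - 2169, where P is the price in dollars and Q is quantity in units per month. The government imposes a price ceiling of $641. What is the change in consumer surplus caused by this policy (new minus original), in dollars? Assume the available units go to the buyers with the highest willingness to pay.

Without the control the market clears where 11831 - 5P = 5P - 2169, i.e. P* = 1400 and Q* = 4831.
The ceiling of 641 is below the equilibrium price 1400, so it binds.
At P = 641: Qd = 11831 - 5·641 = 8626 and Qs = 5·641 - 2169 = 1036.
Consumer surplus without the control is ½ · (2366.2 - 1400) · 4831 = 2333856.1.
With the ceiling, 1036 units are sold at 641 (assume they go to the highest-value buyers). The demand price at Q = 1036 is 2159, so CS = ½ · [(2366.2 - 641) + (2159 - 641)] · 1036 = 1679977.6.
Change in consumer surplus = 1679977.6 - 2333856.1 = -653878.5.

-653878.5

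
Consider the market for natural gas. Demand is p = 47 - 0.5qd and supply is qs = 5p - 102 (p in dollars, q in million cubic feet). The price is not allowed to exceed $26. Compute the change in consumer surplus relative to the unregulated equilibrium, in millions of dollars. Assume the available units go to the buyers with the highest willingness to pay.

31

Rearranging demand gives qd = 94 - 2p. In a free market, 94 - 2p = 5p - 102 gives the equilibrium p* = 28, q* = 38.
Since 26 < 28, the ceiling is binding.
At p = 26: qd = 94 - 2·26 = 42 and qs = 5·26 - 102 = 28.
Consumer surplus without the control is ½ · (47 - 28) · 38 = 361.
With the ceiling, 28 units are sold at 26 (assume they go to the highest-value buyers). The demand price at q = 28 is 33, so CS = ½ · [(47 - 26) + (33 - 26)] · 28 = 392.
Change in consumer surplus = 392 - 361 = 31.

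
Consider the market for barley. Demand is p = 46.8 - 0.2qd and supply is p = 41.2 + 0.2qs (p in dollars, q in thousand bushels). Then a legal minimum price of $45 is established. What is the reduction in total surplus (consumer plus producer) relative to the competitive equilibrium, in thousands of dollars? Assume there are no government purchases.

Rearranging demand gives qd = 234 - 5p; rearranging supply gives qs = 5p - 206. Equilibrium: 234 - 5p = 5p - 206, so 440 = 10p and p* = 44, q* = 14.
Since 45 > 44, the floor is binding.
At p = 45: qd = 234 - 5·45 = 9 and qs = 5·45 - 206 = 19.
Quantity traded falls to 9. At q = 9 the demand price is (234 - 9)/5 = 45 and the supply price is (206 + 9)/5 = 43.
Deadweight loss = ½ · (45 - 43) · (14 - 9) = ½ · 2 · 5 = 5.

5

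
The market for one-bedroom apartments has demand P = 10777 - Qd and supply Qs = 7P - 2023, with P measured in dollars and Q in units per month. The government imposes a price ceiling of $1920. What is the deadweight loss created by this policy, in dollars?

0

Rearranging demand gives Qd = 10777 - P. Setting quantity demanded equal to quantity supplied, 10777 - P = 7P - 2023, gives P* = 1600 and Q* = 9177.
The ceiling of 1920 is above the equilibrium price 1600, so it is not binding; the market clears at P* = 1600, Q* = 9177.
Since the control does not bind, no trades are prevented and deadweight loss is zero.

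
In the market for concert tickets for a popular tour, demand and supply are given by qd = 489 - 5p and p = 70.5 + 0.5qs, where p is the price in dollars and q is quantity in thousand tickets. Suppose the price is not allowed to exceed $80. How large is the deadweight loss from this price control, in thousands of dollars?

Rearranging supply gives qs = 2p - 141. In a free market, 489 - 5p = 2p - 141 gives the equilibrium p* = 90, q* = 39.
Since 80 < 90, the ceiling is binding.
At p = 80: qd = 489 - 5·80 = 89 and qs = 2·80 - 141 = 19.
Quantity traded falls to 19. At q = 19 the demand price is (489 - 19)/5 = 94 and the supply price is (141 + 19)/2 = 80.
Deadweight loss = ½ · (94 - 80) · (39 - 19) = ½ · 14 · 20 = 140.

140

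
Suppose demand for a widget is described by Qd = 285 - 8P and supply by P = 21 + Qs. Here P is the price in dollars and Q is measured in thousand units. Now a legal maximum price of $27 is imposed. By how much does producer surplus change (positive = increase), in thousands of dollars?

Rearranging supply gives Qs = P - 21. Equilibrium: 285 - 8P = P - 21, so 306 = 9P and P* = 34, Q* = 13.
The ceiling of 27 is below the equilibrium price 34, so it binds.
At P = 27: Qd = 285 - 8·27 = 69 and Qs = 27 - 21 = 6.
Producer surplus without the control is ½ · (34 - 21) · 13 = 84.5.
With the ceiling, producers sell 6 units at 27, so PS = ½ · (27 - 21) · 6 = 18.
Change in producer surplus = 18 - 84.5 = -66.5.

-66.5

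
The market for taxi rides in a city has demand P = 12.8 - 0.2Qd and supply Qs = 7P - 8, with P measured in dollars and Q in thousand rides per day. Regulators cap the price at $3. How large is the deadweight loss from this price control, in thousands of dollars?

Rearranging demand gives Qd = 64 - 5P. Without the control the market clears where 64 - 5P = 7P - 8, i.e. P* = 6 and Q* = 34.
Since 3 < 6, the ceiling is binding.
At P = 3: Qd = 64 - 5·3 = 49 and Qs = 7·3 - 8 = 13.
Quantity traded falls to 13. At Q = 13 the demand price is (64 - 13)/5 = 10.2 and the supply price is (8 + 13)/7 = 3.
Deadweight loss = ½ · (10.2 - 3) · (34 - 13) = ½ · 7.2 · 21 = 75.6.

75.6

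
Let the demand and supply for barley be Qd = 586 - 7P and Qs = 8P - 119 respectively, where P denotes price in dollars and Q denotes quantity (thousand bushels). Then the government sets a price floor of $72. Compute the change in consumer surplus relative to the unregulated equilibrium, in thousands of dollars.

In a free market, 586 - 7P = 8P - 119 gives the equilibrium P* = 47, Q* = 257.
Because the floor (72) lies above the market-clearing price, it is binding.
At P = 72: Qd = 586 - 7·72 = 82 and Qs = 8·72 - 119 = 457.
Consumer surplus without the control is ½ · (586/7 - 47) · 257 = 66049/14.
With the floor, consumers buy 82 units at 72, so CS = ½ · (586/7 - 72) · 82 = 3362/7.
Change in consumer surplus = 3362/7 - 66049/14 = -4237.5.

-4237.5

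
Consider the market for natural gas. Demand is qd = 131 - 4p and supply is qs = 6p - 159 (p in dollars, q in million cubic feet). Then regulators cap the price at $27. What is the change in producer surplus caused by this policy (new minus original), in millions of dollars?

-18

Equilibrium: 131 - 4p = 6p - 159, so 290 = 10p and p* = 29, q* = 15.
Because the ceiling (27) lies below the market-clearing price, it is binding.
At p = 27: qd = 131 - 4·27 = 23 and qs = 6·27 - 159 = 3.
Producer surplus without the control is ½ · (29 - 26.5) · 15 = 18.75.
With the ceiling, producers sell 3 units at 27, so PS = ½ · (27 - 26.5) · 3 = 0.75.
Change in producer surplus = 0.75 - 18.75 = -18.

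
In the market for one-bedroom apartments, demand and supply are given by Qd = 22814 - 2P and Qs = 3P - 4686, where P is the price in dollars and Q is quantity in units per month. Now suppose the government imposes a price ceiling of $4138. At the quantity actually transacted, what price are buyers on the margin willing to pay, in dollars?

7543

In a free market, 22814 - 2P = 3P - 4686 gives the equilibrium P* = 5500, Q* = 11814.
Since 4138 < 5500, the ceiling is binding.
At P = 4138: Qd = 22814 - 2·4138 = 14538 and Qs = 3·4138 - 4686 = 7728.
Only 7728 units reach the market. On the demand curve, the marginal buyer's willingness to pay at Q = 7728 is (22814 - 7728)/2 = 7543.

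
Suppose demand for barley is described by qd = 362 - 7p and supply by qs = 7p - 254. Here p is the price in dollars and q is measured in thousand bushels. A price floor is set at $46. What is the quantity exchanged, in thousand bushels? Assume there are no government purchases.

40

Without the control the market clears where 362 - 7p = 7p - 254, i.e. p* = 44 and q* = 54.
Because the floor (46) lies above the market-clearing price, it is binding.
At p = 46: qd = 362 - 7·46 = 40 and qs = 7·46 - 254 = 68.
The quantity actually transacted is the short side, demand: 40.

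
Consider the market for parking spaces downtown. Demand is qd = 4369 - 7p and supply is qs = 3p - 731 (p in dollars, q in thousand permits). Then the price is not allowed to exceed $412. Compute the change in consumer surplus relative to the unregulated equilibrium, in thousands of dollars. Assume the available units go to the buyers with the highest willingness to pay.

In a free market, 4369 - 7p = 3p - 731 gives the equilibrium p* = 510, q* = 799.
Since 412 < 510, the ceiling is binding.
At p = 412: qd = 4369 - 7·412 = 1485 and qs = 3·412 - 731 = 505.
Consumer surplus without the control is ½ · (4369/7 - 510) · 799 = 638401/14.
With the ceiling, 505 units are sold at 412 (assume they go to the highest-value buyers). The demand price at q = 505 is 552, so CS = ½ · [(4369/7 - 412) + (552 - 412)] · 505 = 1244825/14.
Change in consumer surplus = 1244825/14 - 638401/14 = 43316.

43316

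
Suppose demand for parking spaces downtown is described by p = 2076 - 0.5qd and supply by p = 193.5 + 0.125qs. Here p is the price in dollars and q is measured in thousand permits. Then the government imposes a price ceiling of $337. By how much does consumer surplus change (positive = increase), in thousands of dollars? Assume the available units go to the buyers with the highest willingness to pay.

-601140

Rearranging demand gives qd = 4152 - 2p; rearranging supply gives qs = 8p - 1548. In a free market, 4152 - 2p = 8p - 1548 gives the equilibrium p* = 570, q* = 3012.
Since 337 < 570, the ceiling is binding.
At p = 337: qd = 4152 - 2·337 = 3478 and qs = 8·337 - 1548 = 1148.
Consumer surplus without the control is ½ · (2076 - 570) · 3012 = 2268036.
With the ceiling, 1148 units are sold at 337 (assume they go to the highest-value buyers). The demand price at q = 1148 is 1502, so CS = ½ · [(2076 - 337) + (1502 - 337)] · 1148 = 1666896.
Change in consumer surplus = 1666896 - 2268036 = -601140.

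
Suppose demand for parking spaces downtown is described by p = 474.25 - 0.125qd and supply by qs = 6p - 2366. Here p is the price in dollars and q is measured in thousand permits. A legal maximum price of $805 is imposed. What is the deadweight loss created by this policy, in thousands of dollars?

0

Rearranging demand gives qd = 3794 - 8p. In a free market, 3794 - 8p = 6p - 2366 gives the equilibrium p* = 440, q* = 274.
The ceiling of 805 is above the equilibrium price 440, so it is not binding; the market clears at p* = 440, q* = 274.
Since the control does not bind, no trades are prevented and deadweight loss is zero.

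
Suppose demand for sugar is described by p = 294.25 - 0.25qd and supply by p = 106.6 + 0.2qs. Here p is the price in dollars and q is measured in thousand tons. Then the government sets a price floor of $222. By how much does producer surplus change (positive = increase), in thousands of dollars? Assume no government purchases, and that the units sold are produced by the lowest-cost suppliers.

Rearranging demand gives qd = 1177 - 4p; rearranging supply gives qs = 5p - 533. Equilibrium: 1177 - 4p = 5p - 533, so 1710 = 9p and p* = 190, q* = 417.
Because the floor (222) lies above the market-clearing price, it is binding.
At p = 222: qd = 1177 - 4·222 = 289 and qs = 5·222 - 533 = 577.
Producer surplus without the control is ½ · (190 - 106.6) · 417 = 17388.9.
With the floor, 289 units are sold at 222. The supply price at q = 289 is 164.4, so PS = ½ · [(222 - 106.6) + (222 - 164.4)] · 289 = 24998.5.
Change in producer surplus = 24998.5 - 17388.9 = 7609.6.

7609.6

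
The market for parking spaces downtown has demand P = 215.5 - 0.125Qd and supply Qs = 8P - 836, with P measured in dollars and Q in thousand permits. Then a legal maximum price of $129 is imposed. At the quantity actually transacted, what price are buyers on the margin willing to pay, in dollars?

191

Rearranging demand gives Qd = 1724 - 8P. In a free market, 1724 - 8P = 8P - 836 gives the equilibrium P* = 160, Q* = 444.
The ceiling of 129 is below the equilibrium price 160, so it binds.
At P = 129: Qd = 1724 - 8·129 = 692 and Qs = 8·129 - 836 = 196.
Only 196 units reach the market. On the demand curve, the marginal buyer's willingness to pay at Q = 196 is (1724 - 196)/8 = 191.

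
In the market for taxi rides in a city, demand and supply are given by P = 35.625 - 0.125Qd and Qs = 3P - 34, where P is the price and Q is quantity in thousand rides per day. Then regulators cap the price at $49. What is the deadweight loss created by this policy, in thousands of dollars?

Rearranging demand gives Qd = 285 - 8P. Without the control the market clears where 285 - 8P = 3P - 34, i.e. P* = 29 and Q* = 53.
Since 49 is above P* = 29, the ceiling does not bind and the free-market outcome prevails.
Since the control does not bind, no trades are prevented and deadweight loss is zero.

0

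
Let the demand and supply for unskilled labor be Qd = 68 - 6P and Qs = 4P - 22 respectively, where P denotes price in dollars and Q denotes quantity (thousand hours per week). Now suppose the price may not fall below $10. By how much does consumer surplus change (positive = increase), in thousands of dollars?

Setting quantity demanded equal to quantity supplied, 68 - 6P = 4P - 22, gives P* = 9 and Q* = 14.
Since 10 > 9, the floor is binding.
At P = 10: Qd = 68 - 6·10 = 8 and Qs = 4·10 - 22 = 18.
Consumer surplus without the control is ½ · (34/3 - 9) · 14 = 49/3.
With the floor, consumers buy 8 units at 10, so CS = ½ · (34/3 - 10) · 8 = 16/3.
Change in consumer surplus = 16/3 - 49/3 = -11.

-11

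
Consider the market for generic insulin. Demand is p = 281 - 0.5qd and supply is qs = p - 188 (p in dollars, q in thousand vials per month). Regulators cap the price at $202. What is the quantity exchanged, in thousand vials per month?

14

Rearranging demand gives qd = 562 - 2p. Equilibrium: 562 - 2p = p - 188, so 750 = 3p and p* = 250, q* = 62.
Because the ceiling (202) lies below the market-clearing price, it is binding.
At p = 202: qd = 562 - 2·202 = 158 and qs = 202 - 188 = 14.
The quantity actually transacted is the short side, supply: 14.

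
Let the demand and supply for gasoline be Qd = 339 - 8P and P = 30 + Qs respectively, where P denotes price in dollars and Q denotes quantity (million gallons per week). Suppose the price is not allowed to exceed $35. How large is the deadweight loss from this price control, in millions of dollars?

20.25

Rearranging supply gives Qs = P - 30. Setting quantity demanded equal to quantity supplied, 339 - 8P = P - 30, gives P* = 41 and Q* = 11.
Because the ceiling (35) lies below the market-clearing price, it is binding.
At P = 35: Qd = 339 - 8·35 = 59 and Qs = 35 - 30 = 5.
Quantity traded falls to 5. At Q = 5 the demand price is (339 - 5)/8 = 41.75 and the supply price is 30 + 5 = 35.
Deadweight loss = ½ · (41.75 - 35) · (11 - 5) = ½ · 6.75 · 6 = 20.25.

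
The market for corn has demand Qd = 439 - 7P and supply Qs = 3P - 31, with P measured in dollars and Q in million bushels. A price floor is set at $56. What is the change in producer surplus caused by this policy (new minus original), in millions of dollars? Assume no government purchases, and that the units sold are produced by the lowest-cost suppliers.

-238.5

Setting quantity demanded equal to quantity supplied, 439 - 7P = 3P - 31, gives P* = 47 and Q* = 110.
Since 56 > 47, the floor is binding.
At P = 56: Qd = 439 - 7·56 = 47 and Qs = 3·56 - 31 = 137.
Producer surplus without the control is ½ · (47 - 31/3) · 110 = 6050/3.
With the floor, 47 units are sold at 56. The supply price at Q = 47 is 26, so PS = ½ · [(56 - 31/3) + (56 - 26)] · 47 = 10669/6.
Change in producer surplus = 10669/6 - 6050/3 = -238.5.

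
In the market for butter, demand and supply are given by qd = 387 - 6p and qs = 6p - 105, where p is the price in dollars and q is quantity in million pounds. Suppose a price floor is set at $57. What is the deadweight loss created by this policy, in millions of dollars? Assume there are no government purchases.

Equilibrium: 387 - 6p = 6p - 105, so 492 = 12p and p* = 41, q* = 141.
The floor of 57 is above the equilibrium price 41, so it binds.
At p = 57: qd = 387 - 6·57 = 45 and qs = 6·57 - 105 = 237.
Quantity traded falls to 45. At q = 45 the demand price is (387 - 45)/6 = 57 and the supply price is (105 + 45)/6 = 25.
Deadweight loss = ½ · (57 - 25) · (141 - 45) = ½ · 32 · 96 = 1536.

1536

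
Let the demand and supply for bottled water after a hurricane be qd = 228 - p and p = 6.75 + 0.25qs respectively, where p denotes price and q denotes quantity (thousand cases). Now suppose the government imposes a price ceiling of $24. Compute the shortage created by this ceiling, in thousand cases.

Rearranging supply gives qs = 4p - 27. In a free market, 228 - p = 4p - 27 gives the equilibrium p* = 51, q* = 177.
Because the ceiling (24) lies below the market-clearing price, it is binding.
At p = 24: qd = 228 - 24 = 204 and qs = 4·24 - 27 = 69.
Shortage = qd - qs = 204 - 69 = 135.

135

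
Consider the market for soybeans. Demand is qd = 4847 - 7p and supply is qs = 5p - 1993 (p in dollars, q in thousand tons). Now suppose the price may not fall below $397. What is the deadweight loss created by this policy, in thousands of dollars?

0

Equilibrium: 4847 - 7p = 5p - 1993, so 6840 = 12p and p* = 570, q* = 857.
The floor of 397 is below the equilibrium price 570, so it is not binding; the market clears at p* = 570, q* = 857.
Since the control does not bind, no trades are prevented and deadweight loss is zero.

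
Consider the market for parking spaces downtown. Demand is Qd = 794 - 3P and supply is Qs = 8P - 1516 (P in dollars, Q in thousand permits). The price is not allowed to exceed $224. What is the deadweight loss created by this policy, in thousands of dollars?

0

Setting quantity demanded equal to quantity supplied, 794 - 3P = 8P - 1516, gives P* = 210 and Q* = 164.
Since 224 is above P* = 210, the ceiling does not bind and the free-market outcome prevails.
Since the control does not bind, no trades are prevented and deadweight loss is zero.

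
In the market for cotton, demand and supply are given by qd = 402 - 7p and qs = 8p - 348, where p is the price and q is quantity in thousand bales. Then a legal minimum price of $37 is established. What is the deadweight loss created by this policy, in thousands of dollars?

In a free market, 402 - 7p = 8p - 348 gives the equilibrium p* = 50, q* = 52.
The floor of 37 is below the equilibrium price 50, so it is not binding; the market clears at p* = 50, q* = 52.
Since the control does not bind, no trades are prevented and deadweight loss is zero.

0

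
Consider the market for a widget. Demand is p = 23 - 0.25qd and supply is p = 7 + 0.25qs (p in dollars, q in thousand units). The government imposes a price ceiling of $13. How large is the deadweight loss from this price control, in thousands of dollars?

Rearranging demand gives qd = 92 - 4p; rearranging supply gives qs = 4p - 28. Equilibrium: 92 - 4p = 4p - 28, so 120 = 8p and p* = 15, q* = 32.
Because the ceiling (13) lies below the market-clearing price, it is binding.
At p = 13: qd = 92 - 4·13 = 40 and qs = 4·13 - 28 = 24.
Quantity traded falls to 24. At q = 24 the demand price is (92 - 24)/4 = 17 and the supply price is (28 + 24)/4 = 13.
Deadweight loss = ½ · (17 - 13) · (32 - 24) = ½ · 4 · 8 = 16.

16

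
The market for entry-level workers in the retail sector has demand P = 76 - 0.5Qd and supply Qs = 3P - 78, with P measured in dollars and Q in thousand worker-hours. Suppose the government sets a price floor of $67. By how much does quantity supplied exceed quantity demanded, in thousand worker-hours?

Rearranging demand gives Qd = 152 - 2P. Without the control the market clears where 152 - 2P = 3P - 78, i.e. P* = 46 and Q* = 60.
Because the floor (67) lies above the market-clearing price, it is binding.
At P = 67: Qd = 152 - 2·67 = 18 and Qs = 3·67 - 78 = 123.
Surplus = Qs - Qd = 123 - 18 = 105.

105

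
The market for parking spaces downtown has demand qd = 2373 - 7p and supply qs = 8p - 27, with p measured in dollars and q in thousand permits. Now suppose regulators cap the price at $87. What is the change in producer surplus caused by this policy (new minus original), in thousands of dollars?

In a free market, 2373 - 7p = 8p - 27 gives the equilibrium p* = 160, q* = 1253.
Since 87 < 160, the ceiling is binding.
At p = 87: qd = 2373 - 7·87 = 1764 and qs = 8·87 - 27 = 669.
Producer surplus without the control is ½ · (160 - 3.375) · 1253 = 98125.5625.
With the ceiling, producers sell 669 units at 87, so PS = ½ · (87 - 3.375) · 669 = 27972.5625.
Change in producer surplus = 27972.5625 - 98125.5625 = -70153.

-70153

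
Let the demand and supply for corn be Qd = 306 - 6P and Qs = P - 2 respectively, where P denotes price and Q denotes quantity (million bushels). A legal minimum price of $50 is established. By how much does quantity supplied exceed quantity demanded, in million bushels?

Without the control the market clears where 306 - 6P = P - 2, i.e. P* = 44 and Q* = 42.
The floor of 50 is above the equilibrium price 44, so it binds.
At P = 50: Qd = 306 - 6·50 = 6 and Qs = 50 - 2 = 48.
Surplus = Qs - Qd = 48 - 6 = 42.

42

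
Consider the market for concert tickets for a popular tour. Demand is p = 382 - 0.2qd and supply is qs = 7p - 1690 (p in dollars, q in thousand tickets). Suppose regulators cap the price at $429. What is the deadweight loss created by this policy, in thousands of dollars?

0

Rearranging demand gives qd = 1910 - 5p. Without the control the market clears where 1910 - 5p = 7p - 1690, i.e. p* = 300 and q* = 410.
The ceiling of 429 is above the equilibrium price 300, so it is not binding; the market clears at p* = 300, q* = 410.
Since the control does not bind, no trades are prevented and deadweight loss is zero.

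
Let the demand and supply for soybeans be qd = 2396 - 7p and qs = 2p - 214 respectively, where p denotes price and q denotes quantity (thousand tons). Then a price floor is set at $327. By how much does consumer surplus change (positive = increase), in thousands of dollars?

Equilibrium: 2396 - 7p = 2p - 214, so 2610 = 9p and p* = 290, q* = 366.
Because the floor (327) lies above the market-clearing price, it is binding.
At p = 327: qd = 2396 - 7·327 = 107 and qs = 2·327 - 214 = 440.
Consumer surplus without the control is ½ · (2396/7 - 290) · 366 = 66978/7.
With the floor, consumers buy 107 units at 327, so CS = ½ · (2396/7 - 327) · 107 = 11449/14.
Change in consumer surplus = 11449/14 - 66978/7 = -8750.5.

-8750.5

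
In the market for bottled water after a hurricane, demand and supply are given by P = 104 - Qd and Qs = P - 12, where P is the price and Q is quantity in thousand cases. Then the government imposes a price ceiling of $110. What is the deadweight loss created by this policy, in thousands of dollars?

0

Rearranging demand gives Qd = 104 - P. Setting quantity demanded equal to quantity supplied, 104 - P = P - 12, gives P* = 58 and Q* = 46.
Since 110 is above P* = 58, the ceiling does not bind and the free-market outcome prevails.
Since the control does not bind, no trades are prevented and deadweight loss is zero.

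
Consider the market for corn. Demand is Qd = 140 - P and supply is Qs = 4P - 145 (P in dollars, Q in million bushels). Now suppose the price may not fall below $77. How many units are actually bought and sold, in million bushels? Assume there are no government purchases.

Without the control the market clears where 140 - P = 4P - 145, i.e. P* = 57 and Q* = 83.
Since 77 > 57, the floor is binding.
At P = 77: Qd = 140 - 77 = 63 and Qs = 4·77 - 145 = 163.
The quantity actually transacted is the short side, demand: 63.

63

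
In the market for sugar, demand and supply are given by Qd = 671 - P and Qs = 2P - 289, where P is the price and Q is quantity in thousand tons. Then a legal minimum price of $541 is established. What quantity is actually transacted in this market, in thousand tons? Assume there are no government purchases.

Without the control the market clears where 671 - P = 2P - 289, i.e. P* = 320 and Q* = 351.
The floor of 541 is above the equilibrium price 320, so it binds.
At P = 541: Qd = 671 - 541 = 130 and Qs = 2·541 - 289 = 793.
The quantity actually transacted is the short side, demand: 130.

130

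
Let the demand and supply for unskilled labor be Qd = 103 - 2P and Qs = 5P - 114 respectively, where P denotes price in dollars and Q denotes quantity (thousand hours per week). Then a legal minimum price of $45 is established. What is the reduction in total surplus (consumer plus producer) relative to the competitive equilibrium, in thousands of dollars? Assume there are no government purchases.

In a free market, 103 - 2P = 5P - 114 gives the equilibrium P* = 31, Q* = 41.
The floor of 45 is above the equilibrium price 31, so it binds.
At P = 45: Qd = 103 - 2·45 = 13 and Qs = 5·45 - 114 = 111.
Quantity traded falls to 13. At Q = 13 the demand price is (103 - 13)/2 = 45 and the supply price is (114 + 13)/5 = 25.4.
Deadweight loss = ½ · (45 - 25.4) · (41 - 13) = ½ · 19.6 · 28 = 274.4.

274.4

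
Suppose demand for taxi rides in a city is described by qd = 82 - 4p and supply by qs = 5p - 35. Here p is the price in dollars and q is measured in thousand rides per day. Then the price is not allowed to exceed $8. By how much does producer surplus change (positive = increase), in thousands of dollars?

-87.5

Equilibrium: 82 - 4p = 5p - 35, so 117 = 9p and p* = 13, q* = 30.
The ceiling of 8 is below the equilibrium price 13, so it binds.
At p = 8: qd = 82 - 4·8 = 50 and qs = 5·8 - 35 = 5.
Producer surplus without the control is ½ · (13 - 7) · 30 = 90.
With the ceiling, producers sell 5 units at 8, so PS = ½ · (8 - 7) · 5 = 2.5.
Change in producer surplus = 2.5 - 90 = -87.5.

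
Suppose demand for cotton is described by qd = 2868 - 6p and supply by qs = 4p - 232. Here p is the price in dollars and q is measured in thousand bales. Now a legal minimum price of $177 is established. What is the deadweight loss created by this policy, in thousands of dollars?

0

Without the control the market clears where 2868 - 6p = 4p - 232, i.e. p* = 310 and q* = 1008.
The floor of 177 is below the equilibrium price 310, so it is not binding; the market clears at p* = 310, q* = 1008.
Since the control does not bind, no trades are prevented and deadweight loss is zero.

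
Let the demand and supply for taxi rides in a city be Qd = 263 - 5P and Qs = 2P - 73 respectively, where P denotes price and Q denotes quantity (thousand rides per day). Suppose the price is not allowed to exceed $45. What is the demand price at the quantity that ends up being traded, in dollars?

In a free market, 263 - 5P = 2P - 73 gives the equilibrium P* = 48, Q* = 23.
Since 45 < 48, the ceiling is binding.
At P = 45: Qd = 263 - 5·45 = 38 and Qs = 2·45 - 73 = 17.
Only 17 units reach the market. On the demand curve, the marginal buyer's willingness to pay at Q = 17 is (263 - 17)/5 = 49.2.

49.2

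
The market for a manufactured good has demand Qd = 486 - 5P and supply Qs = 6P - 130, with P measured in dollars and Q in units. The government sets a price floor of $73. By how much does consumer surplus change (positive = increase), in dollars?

-2779.5

Without the control the market clears where 486 - 5P = 6P - 130, i.e. P* = 56 and Q* = 206.
The floor of 73 is above the equilibrium price 56, so it binds.
At P = 73: Qd = 486 - 5·73 = 121 and Qs = 6·73 - 130 = 308.
Consumer surplus without the control is ½ · (97.2 - 56) · 206 = 4243.6.
With the floor, consumers buy 121 units at 73, so CS = ½ · (97.2 - 73) · 121 = 1464.1.
Change in consumer surplus = 1464.1 - 4243.6 = -2779.5.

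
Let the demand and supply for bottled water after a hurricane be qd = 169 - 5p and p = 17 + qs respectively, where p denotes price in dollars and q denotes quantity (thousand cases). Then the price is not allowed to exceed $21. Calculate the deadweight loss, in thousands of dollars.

60

Rearranging supply gives qs = p - 17. Setting quantity demanded equal to quantity supplied, 169 - 5p = p - 17, gives p* = 31 and q* = 14.
The ceiling of 21 is below the equilibrium price 31, so it binds.
At p = 21: qd = 169 - 5·21 = 64 and qs = 21 - 17 = 4.
Quantity traded falls to 4. At q = 4 the demand price is (169 - 4)/5 = 33 and the supply price is 17 + 4 = 21.
Deadweight loss = ½ · (33 - 21) · (14 - 4) = ½ · 12 · 10 = 60.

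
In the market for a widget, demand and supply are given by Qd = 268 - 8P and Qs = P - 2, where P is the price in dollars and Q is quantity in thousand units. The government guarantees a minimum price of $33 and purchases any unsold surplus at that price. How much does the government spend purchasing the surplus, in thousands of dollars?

In a free market, 268 - 8P = P - 2 gives the equilibrium P* = 30, Q* = 28.
Since 33 > 30, the floor is binding.
At P = 33: Qd = 268 - 8·33 = 4 and Qs = 33 - 2 = 31.
Surplus = Qs - Qd = 27.
Government expenditure = surplus × support price = 27 × 33 = 891.

891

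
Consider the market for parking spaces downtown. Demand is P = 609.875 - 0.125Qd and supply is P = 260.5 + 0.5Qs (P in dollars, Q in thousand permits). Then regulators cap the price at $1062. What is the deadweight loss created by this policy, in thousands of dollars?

0

Rearranging demand gives Qd = 4879 - 8P; rearranging supply gives Qs = 2P - 521. Without the control the market clears where 4879 - 8P = 2P - 521, i.e. P* = 540 and Q* = 559.
The ceiling of 1062 is above the equilibrium price 540, so it is not binding; the market clears at P* = 540, Q* = 559.
Since the control does not bind, no trades are prevented and deadweight loss is zero.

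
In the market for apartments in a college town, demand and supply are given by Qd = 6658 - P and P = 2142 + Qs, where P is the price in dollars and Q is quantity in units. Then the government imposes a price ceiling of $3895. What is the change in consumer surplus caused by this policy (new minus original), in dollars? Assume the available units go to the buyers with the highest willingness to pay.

757752.5

Rearranging supply gives Qs = P - 2142. Without the control the market clears where 6658 - P = P - 2142, i.e. P* = 4400 and Q* = 2258.
Because the ceiling (3895) lies below the market-clearing price, it is binding.
At P = 3895: Qd = 6658 - 3895 = 2763 and Qs = 3895 - 2142 = 1753.
Consumer surplus without the control is ½ · (6658 - 4400) · 2258 = 2549282.
With the ceiling, 1753 units are sold at 3895 (assume they go to the highest-value buyers). The demand price at Q = 1753 is 4905, so CS = ½ · [(6658 - 3895) + (4905 - 3895)] · 1753 = 3307034.5.
Change in consumer surplus = 3307034.5 - 2549282 = 757752.5.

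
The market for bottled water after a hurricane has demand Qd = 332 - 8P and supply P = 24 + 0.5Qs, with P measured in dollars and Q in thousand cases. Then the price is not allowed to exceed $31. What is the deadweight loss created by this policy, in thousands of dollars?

61.25

Rearranging supply gives Qs = 2P - 48. Setting quantity demanded equal to quantity supplied, 332 - 8P = 2P - 48, gives P* = 38 and Q* = 28.
The ceiling of 31 is below the equilibrium price 38, so it binds.
At P = 31: Qd = 332 - 8·31 = 84 and Qs = 2·31 - 48 = 14.
Quantity traded falls to 14. At Q = 14 the demand price is (332 - 14)/8 = 39.75 and the supply price is (48 + 14)/2 = 31.
Deadweight loss = ½ · (39.75 - 31) · (28 - 14) = ½ · 8.75 · 14 = 61.25.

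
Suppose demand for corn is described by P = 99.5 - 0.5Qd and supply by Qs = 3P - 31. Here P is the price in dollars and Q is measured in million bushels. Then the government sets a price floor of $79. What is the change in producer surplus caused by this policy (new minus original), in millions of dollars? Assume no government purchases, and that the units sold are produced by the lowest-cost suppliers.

627

Rearranging demand gives Qd = 199 - 2P. In a free market, 199 - 2P = 3P - 31 gives the equilibrium P* = 46, Q* = 107.
Since 79 > 46, the floor is binding.
At P = 79: Qd = 199 - 2·79 = 41 and Qs = 3·79 - 31 = 206.
Producer surplus without the control is ½ · (46 - 31/3) · 107 = 11449/6.
With the floor, 41 units are sold at 79. The supply price at Q = 41 is 24, so PS = ½ · [(79 - 31/3) + (79 - 24)] · 41 = 15211/6.
Change in producer surplus = 15211/6 - 11449/6 = 627.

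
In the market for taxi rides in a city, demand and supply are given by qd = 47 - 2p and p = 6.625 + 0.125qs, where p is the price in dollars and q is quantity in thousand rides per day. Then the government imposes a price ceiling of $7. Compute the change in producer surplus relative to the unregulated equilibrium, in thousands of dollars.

-45

Rearranging supply gives qs = 8p - 53. Equilibrium: 47 - 2p = 8p - 53, so 100 = 10p and p* = 10, q* = 27.
The ceiling of 7 is below the equilibrium price 10, so it binds.
At p = 7: qd = 47 - 2·7 = 33 and qs = 8·7 - 53 = 3.
Producer surplus without the control is ½ · (10 - 6.625) · 27 = 45.5625.
With the ceiling, producers sell 3 units at 7, so PS = ½ · (7 - 6.625) · 3 = 0.5625.
Change in producer surplus = 0.5625 - 45.5625 = -45.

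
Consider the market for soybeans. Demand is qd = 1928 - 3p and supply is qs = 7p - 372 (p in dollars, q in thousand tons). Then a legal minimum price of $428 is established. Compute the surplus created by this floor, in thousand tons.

Without the control the market clears where 1928 - 3p = 7p - 372, i.e. p* = 230 and q* = 1238.
Because the floor (428) lies above the market-clearing price, it is binding.
At p = 428: qd = 1928 - 3·428 = 644 and qs = 7·428 - 372 = 2624.
Surplus = qs - qd = 2624 - 644 = 1980.

1980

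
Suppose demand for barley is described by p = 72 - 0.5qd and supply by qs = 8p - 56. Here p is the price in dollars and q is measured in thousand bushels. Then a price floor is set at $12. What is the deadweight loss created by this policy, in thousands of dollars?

0

Rearranging demand gives qd = 144 - 2p. Without the control the market clears where 144 - 2p = 8p - 56, i.e. p* = 20 and q* = 104.
The floor of 12 is below the equilibrium price 20, so it is not binding; the market clears at p* = 20, q* = 104.
Since the control does not bind, no trades are prevented and deadweight loss is zero.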